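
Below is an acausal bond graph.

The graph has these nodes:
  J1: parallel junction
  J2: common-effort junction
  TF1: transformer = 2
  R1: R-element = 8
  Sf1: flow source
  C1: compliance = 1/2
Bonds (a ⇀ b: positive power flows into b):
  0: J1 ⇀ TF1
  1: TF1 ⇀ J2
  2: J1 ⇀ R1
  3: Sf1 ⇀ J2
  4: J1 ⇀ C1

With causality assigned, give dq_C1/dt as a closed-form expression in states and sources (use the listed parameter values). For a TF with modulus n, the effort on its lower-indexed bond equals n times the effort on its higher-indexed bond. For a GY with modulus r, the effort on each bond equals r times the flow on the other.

dq_C1/dt = F_Sf1/2 - q_C1/4

b3 |Sf1  (source Sf1 imposes f)
b1 |J2  (only one effort-in slot at J2)
b0 |TF1  (TF TF1: opposite of bond 1)
b4 |J1  (C1 outputs effort q/C1)
b2 |R1  (0-jn J1 has e-setter on 4)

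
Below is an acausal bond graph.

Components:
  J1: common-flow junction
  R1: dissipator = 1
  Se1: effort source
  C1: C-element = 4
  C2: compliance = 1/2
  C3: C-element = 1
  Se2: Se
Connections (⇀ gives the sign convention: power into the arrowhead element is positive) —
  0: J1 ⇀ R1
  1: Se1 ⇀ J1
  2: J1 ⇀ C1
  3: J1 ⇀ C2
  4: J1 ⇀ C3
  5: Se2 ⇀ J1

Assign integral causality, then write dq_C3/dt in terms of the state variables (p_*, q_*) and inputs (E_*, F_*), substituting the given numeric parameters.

bond 1 →J1  (Se1 fixes effort; stroke away)
bond 5 →J1  (source Se2 imposes e)
bond 2 →J1  (C1: C, integral causality)
bond 3 →J1  (C2: C, integral causality)
bond 4 →J1  (C3 integral (e out))
bond 0 →R1  (only one flow-in slot at J1)

dq_C3/dt = E_Se1 + E_Se2 - q_C1/4 - 2*q_C2 - q_C3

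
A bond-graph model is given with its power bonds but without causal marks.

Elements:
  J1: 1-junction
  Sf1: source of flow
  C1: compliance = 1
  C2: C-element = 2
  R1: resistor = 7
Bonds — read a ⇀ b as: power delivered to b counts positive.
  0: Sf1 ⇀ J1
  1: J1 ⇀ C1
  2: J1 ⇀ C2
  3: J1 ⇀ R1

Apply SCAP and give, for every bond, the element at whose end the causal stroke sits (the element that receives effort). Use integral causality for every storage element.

b0 |Sf1
b1 |J1
b2 |J1
b3 |J1

b0 →Sf1  (Sf1 (Sf) sets flow on bond)
b1 →J1  (J1 flow already set via bond 0)
b2 →J1  (J1: bond 0 brought flow, rest push out)
b3 →J1  (J1: bond 0 brought flow, rest push out)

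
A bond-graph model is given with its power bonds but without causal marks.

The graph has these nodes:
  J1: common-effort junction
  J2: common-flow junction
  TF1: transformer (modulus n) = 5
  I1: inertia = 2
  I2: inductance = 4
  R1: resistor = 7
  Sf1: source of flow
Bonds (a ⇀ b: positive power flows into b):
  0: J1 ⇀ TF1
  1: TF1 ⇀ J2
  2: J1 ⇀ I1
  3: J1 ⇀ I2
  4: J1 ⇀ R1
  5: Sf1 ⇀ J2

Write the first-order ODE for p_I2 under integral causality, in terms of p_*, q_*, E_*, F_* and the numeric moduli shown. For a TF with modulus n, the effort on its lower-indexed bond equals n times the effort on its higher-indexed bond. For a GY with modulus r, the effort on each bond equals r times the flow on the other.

β5 →Sf1  (Sf1 fixes flow; stroke at Sf1)
β1 →J2  (J2: bond 5 brought flow, rest push out)
β0 →TF1  (TF1 one-in-one-out from 1)
β2 →I1  (I1 integral (f out))
β3 →I2  (prefer integral on I2)
β4 →J1  (J1: last free bond brings effort in)

dp_I2/dt = -7*F_Sf1/5 - 7*p_I1/2 - 7*p_I2/4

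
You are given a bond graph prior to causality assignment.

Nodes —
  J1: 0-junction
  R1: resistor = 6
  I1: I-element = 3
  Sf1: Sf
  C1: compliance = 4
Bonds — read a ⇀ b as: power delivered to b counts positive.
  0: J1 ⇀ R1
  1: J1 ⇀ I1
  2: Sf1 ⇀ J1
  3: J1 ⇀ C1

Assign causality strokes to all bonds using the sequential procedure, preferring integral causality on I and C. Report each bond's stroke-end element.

β2 stroke at Sf1  (Sf1 (Sf) sets flow on bond)
β1 stroke at I1  (I1 outputs flow p/I1)
β3 stroke at J1  (C1: C, integral causality)
β0 stroke at R1  (0-jn J1 has e-setter on 3)

β0 |R1
β1 |I1
β2 |Sf1
β3 |J1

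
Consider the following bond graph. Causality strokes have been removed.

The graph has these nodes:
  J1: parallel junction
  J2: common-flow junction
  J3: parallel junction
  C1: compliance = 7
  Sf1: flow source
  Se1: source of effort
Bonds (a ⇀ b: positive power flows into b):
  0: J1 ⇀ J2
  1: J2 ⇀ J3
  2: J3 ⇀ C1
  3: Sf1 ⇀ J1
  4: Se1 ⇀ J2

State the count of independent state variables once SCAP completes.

1  (C1 all integral)

bond 3 →Sf1  (Sf1 fixes flow; stroke at Sf1)
bond 4 →J2  (Se1: effort source, stroke at far end)
bond 0 →J1  (closing 0-jn rule on J1)
bond 1 →J2  (J2: bond 0 brought flow, rest push out)
bond 2 →J3  (closing 0-jn rule on J3)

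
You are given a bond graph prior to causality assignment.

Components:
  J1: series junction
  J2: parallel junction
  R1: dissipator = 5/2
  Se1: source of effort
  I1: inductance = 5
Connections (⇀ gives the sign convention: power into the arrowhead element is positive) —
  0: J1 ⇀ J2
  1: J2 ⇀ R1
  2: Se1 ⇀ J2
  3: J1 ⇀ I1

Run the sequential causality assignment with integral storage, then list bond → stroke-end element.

bond 0 →J1
bond 1 →R1
bond 2 →J2
bond 3 →I1

b2 stroke at J2  (Se1: effort source, stroke at far end)
b0 stroke at J1  (J2: bond 2 brought effort, rest push out)
b1 stroke at R1  (0-jn J2 has e-setter on 2)
b3 stroke at I1  (only one flow-in slot at J1)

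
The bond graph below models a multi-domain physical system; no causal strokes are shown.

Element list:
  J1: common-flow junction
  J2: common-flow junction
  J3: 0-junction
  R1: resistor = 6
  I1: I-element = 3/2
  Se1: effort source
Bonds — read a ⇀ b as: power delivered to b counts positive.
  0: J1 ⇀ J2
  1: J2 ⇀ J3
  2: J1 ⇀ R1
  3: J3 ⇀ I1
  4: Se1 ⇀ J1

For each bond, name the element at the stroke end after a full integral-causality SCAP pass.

#0 stroke→J2
#1 stroke→J3
#2 stroke→J1
#3 stroke→I1
#4 stroke→J1

β4 |J1  (Se1: effort source, stroke at far end)
β3 |I1  (prefer integral on I1)
β1 |J3  (J3 needs exactly one e-in)
β0 |J2  (common-f at J2 fixed by 1)
β2 |J1  (J1 flow already set via bond 0)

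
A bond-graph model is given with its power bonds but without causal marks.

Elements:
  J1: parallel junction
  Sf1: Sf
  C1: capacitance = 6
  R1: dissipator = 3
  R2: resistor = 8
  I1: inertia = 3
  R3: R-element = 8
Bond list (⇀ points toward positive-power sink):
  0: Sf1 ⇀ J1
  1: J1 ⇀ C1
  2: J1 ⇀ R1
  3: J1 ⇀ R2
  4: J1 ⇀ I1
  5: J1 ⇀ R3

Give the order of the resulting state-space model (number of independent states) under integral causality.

bond 0 stroke→Sf1  (Sf1 (Sf) sets flow on bond)
bond 1 stroke→J1  (C1 outputs effort q/C1)
bond 2 stroke→R1  (J1: bond 1 brought effort, rest push out)
bond 3 stroke→R2  (0-jn J1 has e-setter on 1)
bond 4 stroke→I1  (J1: bond 1 brought effort, rest push out)
bond 5 stroke→R3  (common-e at J1 fixed by 1)

2  (C1, I1 all integral)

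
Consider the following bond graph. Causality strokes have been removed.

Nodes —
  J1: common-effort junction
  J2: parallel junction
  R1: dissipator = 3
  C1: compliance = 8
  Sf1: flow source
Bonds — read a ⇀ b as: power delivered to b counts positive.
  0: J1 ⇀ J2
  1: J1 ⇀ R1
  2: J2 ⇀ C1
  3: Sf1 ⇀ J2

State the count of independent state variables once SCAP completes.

1  (C1 all integral)

b3 |Sf1  (source Sf1 imposes f)
b2 |J2  (prefer integral on C1)
b0 |J1  (J2 effort already set via bond 2)
b1 |R1  (J1 effort already set via bond 0)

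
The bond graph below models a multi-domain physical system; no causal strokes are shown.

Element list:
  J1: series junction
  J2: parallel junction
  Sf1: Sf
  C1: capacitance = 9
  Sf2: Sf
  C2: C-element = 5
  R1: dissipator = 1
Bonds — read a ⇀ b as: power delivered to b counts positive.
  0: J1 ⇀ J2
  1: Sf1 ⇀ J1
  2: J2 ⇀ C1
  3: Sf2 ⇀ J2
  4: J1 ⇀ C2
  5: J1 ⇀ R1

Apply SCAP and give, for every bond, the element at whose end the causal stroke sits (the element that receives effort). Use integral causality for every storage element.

bond 0 stroke→J1
bond 1 stroke→Sf1
bond 2 stroke→J2
bond 3 stroke→Sf2
bond 4 stroke→J1
bond 5 stroke→J1

#1 →Sf1  (Sf1 (Sf) sets flow on bond)
#3 →Sf2  (Sf2 fixes flow; stroke at Sf2)
#0 →J1  (J1: bond 1 brought flow, rest push out)
#4 →J1  (J1: bond 1 brought flow, rest push out)
#5 →J1  (1-jn J1 has f-setter on 1)
#2 →J2  (closing 0-jn rule on J2)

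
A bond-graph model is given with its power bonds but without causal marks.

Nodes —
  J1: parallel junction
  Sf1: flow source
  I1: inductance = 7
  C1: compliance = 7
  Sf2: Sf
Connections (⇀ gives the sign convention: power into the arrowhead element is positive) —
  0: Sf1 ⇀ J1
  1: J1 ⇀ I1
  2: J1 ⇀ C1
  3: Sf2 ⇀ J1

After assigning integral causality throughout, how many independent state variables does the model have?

bond 0 stroke→Sf1  (Sf1 (Sf) sets flow on bond)
bond 3 stroke→Sf2  (Sf2 (Sf) sets flow on bond)
bond 1 stroke→I1  (prefer integral on I1)
bond 2 stroke→J1  (J1: last free bond brings effort in)

2  (C1, I1 all integral)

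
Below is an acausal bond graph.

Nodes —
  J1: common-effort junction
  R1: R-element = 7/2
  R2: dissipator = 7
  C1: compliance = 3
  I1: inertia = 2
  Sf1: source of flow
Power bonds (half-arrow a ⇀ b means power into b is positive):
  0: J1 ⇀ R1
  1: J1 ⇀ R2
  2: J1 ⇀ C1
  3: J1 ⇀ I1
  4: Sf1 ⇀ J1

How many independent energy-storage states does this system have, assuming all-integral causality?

β4 stroke→Sf1  (Sf1 (Sf) sets flow on bond)
β2 stroke→J1  (C1 integral (e out))
β0 stroke→R1  (common-e at J1 fixed by 2)
β1 stroke→R2  (0-jn J1 has e-setter on 2)
β3 stroke→I1  (J1 effort already set via bond 2)

2  (C1, I1 all integral)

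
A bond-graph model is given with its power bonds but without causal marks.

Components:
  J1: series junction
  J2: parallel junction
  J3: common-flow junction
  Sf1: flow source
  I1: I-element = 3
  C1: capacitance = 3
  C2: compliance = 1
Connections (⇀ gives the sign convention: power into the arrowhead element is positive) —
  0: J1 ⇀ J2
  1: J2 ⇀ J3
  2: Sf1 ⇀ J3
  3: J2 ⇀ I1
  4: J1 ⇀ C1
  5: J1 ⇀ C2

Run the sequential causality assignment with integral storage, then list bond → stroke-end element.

b0 stroke at J2
b1 stroke at J3
b2 stroke at Sf1
b3 stroke at I1
b4 stroke at J1
b5 stroke at J1

b2 →Sf1  (Sf1 (Sf) sets flow on bond)
b1 →J3  (J3 flow already set via bond 2)
b3 →I1  (I1: I, integral causality)
b0 →J2  (J2: last free bond brings effort in)
b4 →J1  (common-f at J1 fixed by 0)
b5 →J1  (common-f at J1 fixed by 0)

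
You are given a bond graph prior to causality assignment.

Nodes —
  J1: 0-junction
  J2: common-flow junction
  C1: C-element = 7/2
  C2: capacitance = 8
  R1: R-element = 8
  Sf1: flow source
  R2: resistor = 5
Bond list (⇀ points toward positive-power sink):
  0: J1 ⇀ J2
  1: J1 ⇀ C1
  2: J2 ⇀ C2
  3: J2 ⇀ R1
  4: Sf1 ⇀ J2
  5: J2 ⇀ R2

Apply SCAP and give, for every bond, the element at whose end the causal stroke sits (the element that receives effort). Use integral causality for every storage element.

#4 stroke at Sf1  (Sf1 (Sf) sets flow on bond)
#0 stroke at J2  (J2 flow already set via bond 4)
#2 stroke at J2  (common-f at J2 fixed by 4)
#3 stroke at J2  (common-f at J2 fixed by 4)
#5 stroke at J2  (1-jn J2 has f-setter on 4)
#1 stroke at J1  (only one effort-in slot at J1)

bond 0 stroke→J2
bond 1 stroke→J1
bond 2 stroke→J2
bond 3 stroke→J2
bond 4 stroke→Sf1
bond 5 stroke→J2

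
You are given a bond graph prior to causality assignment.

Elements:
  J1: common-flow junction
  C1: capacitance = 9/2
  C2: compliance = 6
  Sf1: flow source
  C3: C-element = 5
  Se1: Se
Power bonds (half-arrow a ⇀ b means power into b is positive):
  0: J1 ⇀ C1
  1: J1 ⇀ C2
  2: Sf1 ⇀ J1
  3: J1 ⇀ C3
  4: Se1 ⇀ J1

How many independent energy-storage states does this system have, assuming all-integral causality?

β2 stroke at Sf1  (Sf1 fixes flow; stroke at Sf1)
β4 stroke at J1  (Se1: effort source, stroke at far end)
β0 stroke at J1  (J1: bond 2 brought flow, rest push out)
β1 stroke at J1  (common-f at J1 fixed by 2)
β3 stroke at J1  (J1: bond 2 brought flow, rest push out)

3  (C1, C2, C3 all integral)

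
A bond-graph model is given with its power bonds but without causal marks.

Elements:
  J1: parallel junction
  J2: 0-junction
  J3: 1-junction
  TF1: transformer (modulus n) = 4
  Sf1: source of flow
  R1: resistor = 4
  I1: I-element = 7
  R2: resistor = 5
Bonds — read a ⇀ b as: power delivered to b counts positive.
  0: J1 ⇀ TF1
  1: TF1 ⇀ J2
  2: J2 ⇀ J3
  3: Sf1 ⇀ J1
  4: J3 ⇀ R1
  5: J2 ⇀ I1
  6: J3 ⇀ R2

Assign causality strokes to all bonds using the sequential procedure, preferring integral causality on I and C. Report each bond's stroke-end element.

β0 →J1
β1 →TF1
β2 →J2
β3 →Sf1
β4 →J3
β5 →I1
β6 →J3

#3 |Sf1  (Sf1 fixes flow; stroke at Sf1)
#0 |J1  (closing 0-jn rule on J1)
#1 |TF1  (TF1: transformer flips bond 0)
#5 |I1  (I1: I, integral causality)
#2 |J2  (J2: last free bond brings effort in)
#4 |J3  (1-jn J3 has f-setter on 2)
#6 |J3  (J3: bond 2 brought flow, rest push out)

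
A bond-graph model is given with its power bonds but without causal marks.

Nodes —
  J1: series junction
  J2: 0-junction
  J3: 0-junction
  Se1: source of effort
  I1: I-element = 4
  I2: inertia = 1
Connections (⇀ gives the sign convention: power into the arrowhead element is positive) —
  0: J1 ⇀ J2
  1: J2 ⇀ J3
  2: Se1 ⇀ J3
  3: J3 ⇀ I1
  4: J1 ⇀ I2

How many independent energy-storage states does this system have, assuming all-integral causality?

b2 |J3  (Se1 (Se) sets effort on bond)
b1 |J2  (common-e at J3 fixed by 2)
b3 |I1  (common-e at J3 fixed by 2)
b0 |J1  (0-jn J2 has e-setter on 1)
b4 |I2  (only one flow-in slot at J1)

2  (I1, I2 all integral)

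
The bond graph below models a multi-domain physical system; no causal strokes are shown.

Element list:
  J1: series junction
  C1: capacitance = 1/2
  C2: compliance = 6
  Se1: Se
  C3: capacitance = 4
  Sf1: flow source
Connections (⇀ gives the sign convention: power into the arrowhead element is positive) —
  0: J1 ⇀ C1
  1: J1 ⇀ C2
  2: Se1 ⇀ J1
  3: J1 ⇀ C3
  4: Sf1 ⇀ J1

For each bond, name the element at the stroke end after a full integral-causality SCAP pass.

β2 |J1  (source Se1 imposes e)
β4 |Sf1  (source Sf1 imposes f)
β0 |J1  (J1: bond 4 brought flow, rest push out)
β1 |J1  (common-f at J1 fixed by 4)
β3 |J1  (1-jn J1 has f-setter on 4)

#0 →J1
#1 →J1
#2 →J1
#3 →J1
#4 →Sf1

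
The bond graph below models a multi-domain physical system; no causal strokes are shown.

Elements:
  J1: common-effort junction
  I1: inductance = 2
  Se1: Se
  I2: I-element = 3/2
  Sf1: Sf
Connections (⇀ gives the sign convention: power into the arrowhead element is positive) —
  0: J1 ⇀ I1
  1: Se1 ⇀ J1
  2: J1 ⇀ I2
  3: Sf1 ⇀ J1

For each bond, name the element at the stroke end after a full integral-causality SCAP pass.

bond 1 →J1  (source Se1 imposes e)
bond 3 →Sf1  (Sf1 fixes flow; stroke at Sf1)
bond 0 →I1  (0-jn J1 has e-setter on 1)
bond 2 →I2  (J1: bond 1 brought effort, rest push out)

bond 0 stroke at I1
bond 1 stroke at J1
bond 2 stroke at I2
bond 3 stroke at Sf1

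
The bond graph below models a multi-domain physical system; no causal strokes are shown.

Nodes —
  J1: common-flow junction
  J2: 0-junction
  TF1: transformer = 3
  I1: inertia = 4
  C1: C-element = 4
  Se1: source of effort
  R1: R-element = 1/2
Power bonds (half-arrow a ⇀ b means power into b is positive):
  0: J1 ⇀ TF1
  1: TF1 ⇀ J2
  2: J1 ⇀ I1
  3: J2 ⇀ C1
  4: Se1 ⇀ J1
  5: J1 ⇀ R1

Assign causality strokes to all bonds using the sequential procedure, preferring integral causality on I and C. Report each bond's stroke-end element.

b0 →J1
b1 →TF1
b2 →I1
b3 →J2
b4 →J1
b5 →J1

β4 →J1  (Se1: effort source, stroke at far end)
β2 →I1  (I1 outputs flow p/I1)
β0 →J1  (common-f at J1 fixed by 2)
β5 →J1  (J1: bond 2 brought flow, rest push out)
β1 →TF1  (TF1: transformer flips bond 0)
β3 →J2  (only one effort-in slot at J2)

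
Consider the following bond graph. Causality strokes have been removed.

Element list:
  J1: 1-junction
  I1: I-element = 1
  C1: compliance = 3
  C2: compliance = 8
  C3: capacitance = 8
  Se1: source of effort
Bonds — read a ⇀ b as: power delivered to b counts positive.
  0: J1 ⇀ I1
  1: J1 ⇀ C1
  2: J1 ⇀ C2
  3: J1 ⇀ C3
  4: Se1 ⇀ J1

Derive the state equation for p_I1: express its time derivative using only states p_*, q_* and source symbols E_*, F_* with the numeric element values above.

dp_I1/dt = E_Se1 - q_C1/3 - q_C2/8 - q_C3/8

#4 →J1  (Se1 (Se) sets effort on bond)
#0 →I1  (prefer integral on I1)
#1 →J1  (1-jn J1 has f-setter on 0)
#2 →J1  (J1 flow already set via bond 0)
#3 →J1  (common-f at J1 fixed by 0)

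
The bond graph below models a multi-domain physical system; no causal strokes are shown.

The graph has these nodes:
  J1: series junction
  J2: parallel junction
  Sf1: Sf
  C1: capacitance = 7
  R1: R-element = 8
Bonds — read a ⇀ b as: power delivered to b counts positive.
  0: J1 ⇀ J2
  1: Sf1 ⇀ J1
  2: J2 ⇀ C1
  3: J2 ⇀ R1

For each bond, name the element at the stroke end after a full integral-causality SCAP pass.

#0 stroke at J1
#1 stroke at Sf1
#2 stroke at J2
#3 stroke at R1

#1 stroke at Sf1  (Sf1: flow source, stroke at near end)
#0 stroke at J1  (common-f at J1 fixed by 1)
#2 stroke at J2  (C1 outputs effort q/C1)
#3 stroke at R1  (J2: bond 2 brought effort, rest push out)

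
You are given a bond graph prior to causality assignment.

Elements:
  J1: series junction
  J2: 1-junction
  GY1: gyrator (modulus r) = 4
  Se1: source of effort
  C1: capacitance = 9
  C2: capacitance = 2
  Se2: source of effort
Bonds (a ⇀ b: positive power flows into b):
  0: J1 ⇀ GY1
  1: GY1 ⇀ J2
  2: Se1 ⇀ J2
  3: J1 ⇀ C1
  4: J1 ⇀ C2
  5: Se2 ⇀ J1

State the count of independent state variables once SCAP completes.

2  (C1, C2 all integral)

bond 2 →J2  (Se1 fixes effort; stroke away)
bond 5 →J1  (Se2 fixes effort; stroke away)
bond 1 →GY1  (J2 needs exactly one f-in)
bond 0 →GY1  (GY1 both-in/both-out from 1)
bond 3 →J1  (common-f at J1 fixed by 0)
bond 4 →J1  (J1: bond 0 brought flow, rest push out)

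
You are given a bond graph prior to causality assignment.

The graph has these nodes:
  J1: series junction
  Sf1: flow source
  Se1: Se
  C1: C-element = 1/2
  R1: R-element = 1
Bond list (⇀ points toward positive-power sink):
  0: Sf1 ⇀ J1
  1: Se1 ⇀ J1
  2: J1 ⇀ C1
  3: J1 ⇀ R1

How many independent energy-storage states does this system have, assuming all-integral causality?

1  (C1 all integral)

bond 0 |Sf1  (Sf1 fixes flow; stroke at Sf1)
bond 1 |J1  (Se1: effort source, stroke at far end)
bond 2 |J1  (1-jn J1 has f-setter on 0)
bond 3 |J1  (J1 flow already set via bond 0)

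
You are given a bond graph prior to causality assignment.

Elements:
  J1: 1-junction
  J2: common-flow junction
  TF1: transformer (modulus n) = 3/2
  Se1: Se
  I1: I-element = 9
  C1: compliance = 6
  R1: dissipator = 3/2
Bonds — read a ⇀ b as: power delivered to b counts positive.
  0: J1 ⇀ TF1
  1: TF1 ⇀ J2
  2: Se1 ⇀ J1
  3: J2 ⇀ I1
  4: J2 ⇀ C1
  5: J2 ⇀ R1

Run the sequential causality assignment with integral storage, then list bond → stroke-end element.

bond 2 stroke at J1  (Se1: effort source, stroke at far end)
bond 0 stroke at TF1  (J1 needs exactly one f-in)
bond 1 stroke at J2  (TF1: transformer flips bond 0)
bond 3 stroke at I1  (I1: I, integral causality)
bond 4 stroke at J2  (J2: bond 3 brought flow, rest push out)
bond 5 stroke at J2  (1-jn J2 has f-setter on 3)

#0 |TF1
#1 |J2
#2 |J1
#3 |I1
#4 |J2
#5 |J2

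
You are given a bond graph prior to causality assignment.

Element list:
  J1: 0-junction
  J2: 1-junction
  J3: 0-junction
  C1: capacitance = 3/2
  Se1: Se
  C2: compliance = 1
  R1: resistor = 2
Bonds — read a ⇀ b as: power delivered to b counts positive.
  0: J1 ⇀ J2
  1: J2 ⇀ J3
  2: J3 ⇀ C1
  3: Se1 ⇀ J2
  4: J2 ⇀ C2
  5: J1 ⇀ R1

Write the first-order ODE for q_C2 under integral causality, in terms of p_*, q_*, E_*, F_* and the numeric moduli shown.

b3 stroke→J2  (Se1 fixes effort; stroke away)
b2 stroke→J3  (C1 outputs effort q/C1)
b1 stroke→J2  (J3: bond 2 brought effort, rest push out)
b4 stroke→J2  (C2: C, integral causality)
b0 stroke→J1  (J2 needs exactly one f-in)
b5 stroke→R1  (J1: bond 0 brought effort, rest push out)

dq_C2/dt = E_Se1/2 - q_C1/3 - q_C2/2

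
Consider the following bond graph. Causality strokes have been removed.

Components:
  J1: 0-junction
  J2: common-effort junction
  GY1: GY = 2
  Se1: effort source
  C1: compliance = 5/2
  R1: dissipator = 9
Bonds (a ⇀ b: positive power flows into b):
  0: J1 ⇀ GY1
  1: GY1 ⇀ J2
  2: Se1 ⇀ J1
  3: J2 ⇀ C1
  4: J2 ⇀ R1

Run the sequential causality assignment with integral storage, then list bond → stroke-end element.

#0 |GY1
#1 |GY1
#2 |J1
#3 |J2
#4 |R1

#2 stroke at J1  (source Se1 imposes e)
#0 stroke at GY1  (J1 effort already set via bond 2)
#1 stroke at GY1  (GY GY1: same side as bond 0)
#3 stroke at J2  (C1 outputs effort q/C1)
#4 stroke at R1  (0-jn J2 has e-setter on 3)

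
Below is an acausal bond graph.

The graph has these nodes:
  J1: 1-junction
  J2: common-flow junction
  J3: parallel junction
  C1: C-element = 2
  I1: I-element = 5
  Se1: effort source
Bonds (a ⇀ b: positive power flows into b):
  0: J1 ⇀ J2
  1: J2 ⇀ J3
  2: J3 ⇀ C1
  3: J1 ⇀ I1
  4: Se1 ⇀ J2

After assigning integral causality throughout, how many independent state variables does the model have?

2  (C1, I1 all integral)

bond 4 stroke at J2  (Se1 (Se) sets effort on bond)
bond 2 stroke at J3  (C1 integral (e out))
bond 1 stroke at J2  (J3 effort already set via bond 2)
bond 0 stroke at J1  (J2 needs exactly one f-in)
bond 3 stroke at I1  (only one flow-in slot at J1)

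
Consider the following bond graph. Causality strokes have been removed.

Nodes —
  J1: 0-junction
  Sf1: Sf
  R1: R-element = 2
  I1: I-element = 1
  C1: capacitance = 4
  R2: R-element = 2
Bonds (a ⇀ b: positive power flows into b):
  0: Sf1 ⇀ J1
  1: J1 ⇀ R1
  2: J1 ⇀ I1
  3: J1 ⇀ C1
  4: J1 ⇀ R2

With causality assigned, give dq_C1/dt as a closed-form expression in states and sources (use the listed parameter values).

b0 →Sf1  (Sf1 fixes flow; stroke at Sf1)
b2 →I1  (I1 outputs flow p/I1)
b3 →J1  (C1 integral (e out))
b1 →R1  (J1: bond 3 brought effort, rest push out)
b4 →R2  (0-jn J1 has e-setter on 3)

dq_C1/dt = F_Sf1 - p_I1 - q_C1/4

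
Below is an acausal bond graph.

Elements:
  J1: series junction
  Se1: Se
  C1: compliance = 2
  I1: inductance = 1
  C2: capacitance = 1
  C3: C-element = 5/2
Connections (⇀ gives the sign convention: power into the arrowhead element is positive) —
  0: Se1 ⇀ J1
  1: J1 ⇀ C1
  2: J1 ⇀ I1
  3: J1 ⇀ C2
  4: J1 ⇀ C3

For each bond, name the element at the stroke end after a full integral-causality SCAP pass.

bond 0 stroke→J1  (source Se1 imposes e)
bond 1 stroke→J1  (C1 integral (e out))
bond 2 stroke→I1  (I1: I, integral causality)
bond 3 stroke→J1  (1-jn J1 has f-setter on 2)
bond 4 stroke→J1  (1-jn J1 has f-setter on 2)

β0 stroke at J1
β1 stroke at J1
β2 stroke at I1
β3 stroke at J1
β4 stroke at J1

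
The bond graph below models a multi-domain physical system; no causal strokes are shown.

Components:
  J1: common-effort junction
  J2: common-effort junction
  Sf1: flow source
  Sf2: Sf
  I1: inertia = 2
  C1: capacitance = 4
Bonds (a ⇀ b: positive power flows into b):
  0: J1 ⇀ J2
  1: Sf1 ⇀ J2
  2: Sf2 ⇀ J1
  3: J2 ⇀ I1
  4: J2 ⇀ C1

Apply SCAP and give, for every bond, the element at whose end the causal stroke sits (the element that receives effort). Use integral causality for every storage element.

β1 stroke at Sf1  (Sf1 fixes flow; stroke at Sf1)
β2 stroke at Sf2  (source Sf2 imposes f)
β0 stroke at J1  (J1: last free bond brings effort in)
β3 stroke at I1  (I1: I, integral causality)
β4 stroke at J2  (J2 needs exactly one e-in)

bond 0 stroke→J1
bond 1 stroke→Sf1
bond 2 stroke→Sf2
bond 3 stroke→I1
bond 4 stroke→J2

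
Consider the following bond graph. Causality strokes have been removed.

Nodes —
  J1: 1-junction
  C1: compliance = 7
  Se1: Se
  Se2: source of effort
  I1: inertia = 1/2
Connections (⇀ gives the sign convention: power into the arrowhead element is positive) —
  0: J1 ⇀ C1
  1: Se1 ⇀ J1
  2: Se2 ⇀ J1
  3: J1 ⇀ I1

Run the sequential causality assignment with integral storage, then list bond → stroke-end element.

b1 stroke at J1  (source Se1 imposes e)
b2 stroke at J1  (Se2 fixes effort; stroke away)
b0 stroke at J1  (C1 outputs effort q/C1)
b3 stroke at I1  (closing 1-jn rule on J1)

β0 stroke at J1
β1 stroke at J1
β2 stroke at J1
β3 stroke at I1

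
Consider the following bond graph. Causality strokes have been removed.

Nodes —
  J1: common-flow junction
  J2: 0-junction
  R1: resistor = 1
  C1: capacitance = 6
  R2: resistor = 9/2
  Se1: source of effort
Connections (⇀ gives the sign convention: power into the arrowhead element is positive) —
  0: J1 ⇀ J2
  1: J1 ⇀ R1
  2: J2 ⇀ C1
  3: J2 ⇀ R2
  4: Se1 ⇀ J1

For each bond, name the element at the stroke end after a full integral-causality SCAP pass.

β4 |J1  (Se1 fixes effort; stroke away)
β2 |J2  (prefer integral on C1)
β0 |J1  (J2: bond 2 brought effort, rest push out)
β3 |R2  (0-jn J2 has e-setter on 2)
β1 |R1  (only one flow-in slot at J1)

#0 →J1
#1 →R1
#2 →J2
#3 →R2
#4 →J1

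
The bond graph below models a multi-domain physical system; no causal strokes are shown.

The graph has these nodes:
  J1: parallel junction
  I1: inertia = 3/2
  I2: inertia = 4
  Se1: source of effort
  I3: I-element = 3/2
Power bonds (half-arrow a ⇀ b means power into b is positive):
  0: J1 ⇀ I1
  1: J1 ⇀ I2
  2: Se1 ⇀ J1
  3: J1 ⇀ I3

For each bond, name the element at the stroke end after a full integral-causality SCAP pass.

bond 2 |J1  (source Se1 imposes e)
bond 0 |I1  (0-jn J1 has e-setter on 2)
bond 1 |I2  (0-jn J1 has e-setter on 2)
bond 3 |I3  (J1: bond 2 brought effort, rest push out)

b0 →I1
b1 →I2
b2 →J1
b3 →I3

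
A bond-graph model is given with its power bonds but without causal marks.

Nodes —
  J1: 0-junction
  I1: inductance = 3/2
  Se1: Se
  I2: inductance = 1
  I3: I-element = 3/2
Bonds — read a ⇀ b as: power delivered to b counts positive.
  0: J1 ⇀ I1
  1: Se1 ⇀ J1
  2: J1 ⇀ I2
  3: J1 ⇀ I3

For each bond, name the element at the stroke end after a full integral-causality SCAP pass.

#1 stroke at J1  (source Se1 imposes e)
#0 stroke at I1  (J1 effort already set via bond 1)
#2 stroke at I2  (0-jn J1 has e-setter on 1)
#3 stroke at I3  (J1: bond 1 brought effort, rest push out)

bond 0 stroke→I1
bond 1 stroke→J1
bond 2 stroke→I2
bond 3 stroke→I3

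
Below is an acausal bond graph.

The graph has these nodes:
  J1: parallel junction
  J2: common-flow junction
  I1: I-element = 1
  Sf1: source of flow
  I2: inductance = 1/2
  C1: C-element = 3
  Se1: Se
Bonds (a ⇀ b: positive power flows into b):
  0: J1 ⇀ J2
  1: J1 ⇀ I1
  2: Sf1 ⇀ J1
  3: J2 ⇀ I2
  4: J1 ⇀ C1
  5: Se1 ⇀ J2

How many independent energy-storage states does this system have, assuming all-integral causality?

bond 2 |Sf1  (Sf1 fixes flow; stroke at Sf1)
bond 5 |J2  (Se1 fixes effort; stroke away)
bond 1 |I1  (I1 integral (f out))
bond 3 |I2  (I2 integral (f out))
bond 0 |J2  (common-f at J2 fixed by 3)
bond 4 |J1  (only one effort-in slot at J1)

3  (C1, I1, I2 all integral)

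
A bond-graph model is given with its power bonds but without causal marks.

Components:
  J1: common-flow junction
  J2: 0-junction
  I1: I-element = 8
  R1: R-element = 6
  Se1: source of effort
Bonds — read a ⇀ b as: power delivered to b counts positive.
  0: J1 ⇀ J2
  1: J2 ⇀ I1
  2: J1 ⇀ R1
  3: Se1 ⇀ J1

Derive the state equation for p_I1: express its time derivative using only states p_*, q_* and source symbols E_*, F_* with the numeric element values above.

dp_I1/dt = E_Se1 - 3*p_I1/4

bond 3 →J1  (source Se1 imposes e)
bond 1 →I1  (prefer integral on I1)
bond 0 →J2  (only one effort-in slot at J2)
bond 2 →J1  (common-f at J1 fixed by 0)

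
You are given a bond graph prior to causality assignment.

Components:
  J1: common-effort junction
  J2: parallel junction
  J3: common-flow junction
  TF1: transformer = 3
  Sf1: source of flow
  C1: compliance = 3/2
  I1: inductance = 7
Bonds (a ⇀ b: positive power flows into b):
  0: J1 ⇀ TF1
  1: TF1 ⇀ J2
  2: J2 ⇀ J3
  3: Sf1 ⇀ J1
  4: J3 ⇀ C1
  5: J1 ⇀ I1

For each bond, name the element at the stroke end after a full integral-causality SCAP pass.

β3 stroke at Sf1  (Sf1 fixes flow; stroke at Sf1)
β4 stroke at J3  (C1 outputs effort q/C1)
β2 stroke at J2  (J3 needs exactly one f-in)
β1 stroke at TF1  (J2 effort already set via bond 2)
β0 stroke at J1  (TF1 one-in-one-out from 1)
β5 stroke at I1  (J1 effort already set via bond 0)

b0 |J1
b1 |TF1
b2 |J2
b3 |Sf1
b4 |J3
b5 |I1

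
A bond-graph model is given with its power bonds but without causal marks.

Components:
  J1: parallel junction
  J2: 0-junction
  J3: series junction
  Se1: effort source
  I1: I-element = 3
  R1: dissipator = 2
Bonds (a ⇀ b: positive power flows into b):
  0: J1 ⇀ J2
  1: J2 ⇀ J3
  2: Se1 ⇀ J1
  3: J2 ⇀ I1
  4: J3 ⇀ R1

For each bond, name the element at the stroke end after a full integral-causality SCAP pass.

bond 0 |J2
bond 1 |J3
bond 2 |J1
bond 3 |I1
bond 4 |R1

#2 |J1  (Se1 fixes effort; stroke away)
#0 |J2  (J1 effort already set via bond 2)
#1 |J3  (J2 effort already set via bond 0)
#3 |I1  (0-jn J2 has e-setter on 0)
#4 |R1  (closing 1-jn rule on J3)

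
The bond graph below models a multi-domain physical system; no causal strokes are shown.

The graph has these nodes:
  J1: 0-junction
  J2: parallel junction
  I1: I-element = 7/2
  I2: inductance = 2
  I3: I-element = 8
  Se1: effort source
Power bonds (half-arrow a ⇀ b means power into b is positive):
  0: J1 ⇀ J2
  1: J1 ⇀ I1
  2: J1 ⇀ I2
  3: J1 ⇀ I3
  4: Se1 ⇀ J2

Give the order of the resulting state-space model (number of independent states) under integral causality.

#4 stroke→J2  (source Se1 imposes e)
#0 stroke→J1  (common-e at J2 fixed by 4)
#1 stroke→I1  (J1: bond 0 brought effort, rest push out)
#2 stroke→I2  (J1: bond 0 brought effort, rest push out)
#3 stroke→I3  (J1 effort already set via bond 0)

3  (I1, I2, I3 all integral)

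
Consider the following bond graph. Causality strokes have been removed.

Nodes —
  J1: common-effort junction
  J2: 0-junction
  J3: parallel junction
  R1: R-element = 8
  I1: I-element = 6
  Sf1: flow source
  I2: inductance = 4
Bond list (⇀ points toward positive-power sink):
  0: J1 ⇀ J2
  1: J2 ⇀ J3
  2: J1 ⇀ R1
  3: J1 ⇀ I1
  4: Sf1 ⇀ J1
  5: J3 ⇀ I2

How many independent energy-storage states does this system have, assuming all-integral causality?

2  (I1, I2 all integral)

b4 stroke→Sf1  (Sf1: flow source, stroke at near end)
b3 stroke→I1  (I1 integral (f out))
b5 stroke→I2  (I2 outputs flow p/I2)
b1 stroke→J3  (J3: last free bond brings effort in)
b0 stroke→J2  (J2 needs exactly one e-in)
b2 stroke→J1  (closing 0-jn rule on J1)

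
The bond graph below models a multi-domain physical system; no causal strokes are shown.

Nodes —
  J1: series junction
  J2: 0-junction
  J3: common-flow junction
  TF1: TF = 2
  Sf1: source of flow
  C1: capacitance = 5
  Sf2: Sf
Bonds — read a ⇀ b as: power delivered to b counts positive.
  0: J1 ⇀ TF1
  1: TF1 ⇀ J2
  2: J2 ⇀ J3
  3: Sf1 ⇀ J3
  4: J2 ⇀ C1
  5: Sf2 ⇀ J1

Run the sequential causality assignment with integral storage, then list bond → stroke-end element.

β3 |Sf1  (source Sf1 imposes f)
β5 |Sf2  (Sf2: flow source, stroke at near end)
β0 |J1  (J1 flow already set via bond 5)
β2 |J3  (1-jn J3 has f-setter on 3)
β1 |TF1  (through TF1, causality passes straight; one stroke at TF1)
β4 |J2  (closing 0-jn rule on J2)

β0 →J1
β1 →TF1
β2 →J3
β3 →Sf1
β4 →J2
β5 →Sf2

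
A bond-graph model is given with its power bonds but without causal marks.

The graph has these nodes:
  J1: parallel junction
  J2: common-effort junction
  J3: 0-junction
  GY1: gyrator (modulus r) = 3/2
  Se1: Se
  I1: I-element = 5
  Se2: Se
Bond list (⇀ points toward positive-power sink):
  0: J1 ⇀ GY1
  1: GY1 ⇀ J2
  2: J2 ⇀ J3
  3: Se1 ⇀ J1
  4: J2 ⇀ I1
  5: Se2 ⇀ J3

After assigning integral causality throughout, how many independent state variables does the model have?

1  (I1 all integral)

β3 →J1  (Se1 (Se) sets effort on bond)
β5 →J3  (Se2 fixes effort; stroke away)
β0 →GY1  (common-e at J1 fixed by 3)
β2 →J2  (common-e at J3 fixed by 5)
β1 →GY1  (GY GY1: same side as bond 0)
β4 →I1  (common-e at J2 fixed by 2)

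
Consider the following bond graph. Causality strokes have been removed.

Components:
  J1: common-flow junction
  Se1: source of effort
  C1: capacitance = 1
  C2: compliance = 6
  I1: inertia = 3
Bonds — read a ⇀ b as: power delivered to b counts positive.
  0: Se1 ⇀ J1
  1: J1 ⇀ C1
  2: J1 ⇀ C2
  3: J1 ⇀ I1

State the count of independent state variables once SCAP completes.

3  (C1, C2, I1 all integral)

#0 →J1  (Se1 fixes effort; stroke away)
#1 →J1  (C1 integral (e out))
#2 →J1  (C2 integral (e out))
#3 →I1  (J1: last free bond brings flow in)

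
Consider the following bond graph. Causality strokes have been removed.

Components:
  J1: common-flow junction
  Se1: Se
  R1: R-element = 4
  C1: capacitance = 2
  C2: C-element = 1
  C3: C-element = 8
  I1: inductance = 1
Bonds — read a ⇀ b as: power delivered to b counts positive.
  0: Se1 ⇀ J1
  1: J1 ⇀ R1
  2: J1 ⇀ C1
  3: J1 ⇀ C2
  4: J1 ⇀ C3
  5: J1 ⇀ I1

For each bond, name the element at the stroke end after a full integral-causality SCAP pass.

bond 0 →J1  (Se1: effort source, stroke at far end)
bond 2 →J1  (C1: C, integral causality)
bond 3 →J1  (C2 integral (e out))
bond 4 →J1  (prefer integral on C3)
bond 5 →I1  (I1 outputs flow p/I1)
bond 1 →J1  (common-f at J1 fixed by 5)

β0 →J1
β1 →J1
β2 →J1
β3 →J1
β4 →J1
β5 →I1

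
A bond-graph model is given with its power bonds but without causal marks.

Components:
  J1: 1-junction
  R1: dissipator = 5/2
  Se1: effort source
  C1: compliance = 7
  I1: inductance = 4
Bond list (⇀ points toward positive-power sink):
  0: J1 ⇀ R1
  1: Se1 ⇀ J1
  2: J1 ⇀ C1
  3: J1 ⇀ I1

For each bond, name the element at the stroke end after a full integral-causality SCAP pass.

β1 →J1  (Se1 fixes effort; stroke away)
β2 →J1  (prefer integral on C1)
β3 →I1  (I1 integral (f out))
β0 →J1  (common-f at J1 fixed by 3)

bond 0 stroke→J1
bond 1 stroke→J1
bond 2 stroke→J1
bond 3 stroke→I1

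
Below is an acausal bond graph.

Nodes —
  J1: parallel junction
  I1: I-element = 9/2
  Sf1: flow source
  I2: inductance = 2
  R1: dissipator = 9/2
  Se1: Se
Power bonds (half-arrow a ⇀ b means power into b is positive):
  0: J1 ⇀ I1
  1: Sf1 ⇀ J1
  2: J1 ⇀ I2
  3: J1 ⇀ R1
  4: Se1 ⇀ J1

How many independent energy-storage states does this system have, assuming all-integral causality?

bond 1 |Sf1  (source Sf1 imposes f)
bond 4 |J1  (Se1 fixes effort; stroke away)
bond 0 |I1  (common-e at J1 fixed by 4)
bond 2 |I2  (common-e at J1 fixed by 4)
bond 3 |R1  (J1: bond 4 brought effort, rest push out)

2  (I1, I2 all integral)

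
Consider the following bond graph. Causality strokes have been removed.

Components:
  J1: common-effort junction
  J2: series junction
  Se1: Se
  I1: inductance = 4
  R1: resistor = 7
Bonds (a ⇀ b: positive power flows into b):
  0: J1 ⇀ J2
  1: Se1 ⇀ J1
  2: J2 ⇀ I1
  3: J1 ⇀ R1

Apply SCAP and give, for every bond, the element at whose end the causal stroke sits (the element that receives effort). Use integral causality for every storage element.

b1 |J1  (Se1 fixes effort; stroke away)
b0 |J2  (J1: bond 1 brought effort, rest push out)
b3 |R1  (0-jn J1 has e-setter on 1)
b2 |I1  (J2 needs exactly one f-in)

bond 0 stroke→J2
bond 1 stroke→J1
bond 2 stroke→I1
bond 3 stroke→R1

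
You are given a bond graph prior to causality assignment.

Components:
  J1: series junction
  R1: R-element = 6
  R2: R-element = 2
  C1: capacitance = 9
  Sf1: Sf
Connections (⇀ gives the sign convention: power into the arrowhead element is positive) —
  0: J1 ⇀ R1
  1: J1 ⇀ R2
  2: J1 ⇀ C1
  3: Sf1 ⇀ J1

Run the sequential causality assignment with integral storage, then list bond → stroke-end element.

β3 |Sf1  (Sf1 (Sf) sets flow on bond)
β0 |J1  (1-jn J1 has f-setter on 3)
β1 |J1  (1-jn J1 has f-setter on 3)
β2 |J1  (J1: bond 3 brought flow, rest push out)

b0 stroke→J1
b1 stroke→J1
b2 stroke→J1
b3 stroke→Sf1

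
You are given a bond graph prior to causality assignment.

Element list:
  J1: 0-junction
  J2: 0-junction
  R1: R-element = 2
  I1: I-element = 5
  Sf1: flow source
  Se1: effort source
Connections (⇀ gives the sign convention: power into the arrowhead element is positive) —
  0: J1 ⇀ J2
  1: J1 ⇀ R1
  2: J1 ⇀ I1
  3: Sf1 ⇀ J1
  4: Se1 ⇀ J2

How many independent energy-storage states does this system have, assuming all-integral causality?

b3 →Sf1  (Sf1 fixes flow; stroke at Sf1)
b4 →J2  (Se1: effort source, stroke at far end)
b0 →J1  (J2 effort already set via bond 4)
b1 →R1  (J1 effort already set via bond 0)
b2 →I1  (J1 effort already set via bond 0)

1  (I1 all integral)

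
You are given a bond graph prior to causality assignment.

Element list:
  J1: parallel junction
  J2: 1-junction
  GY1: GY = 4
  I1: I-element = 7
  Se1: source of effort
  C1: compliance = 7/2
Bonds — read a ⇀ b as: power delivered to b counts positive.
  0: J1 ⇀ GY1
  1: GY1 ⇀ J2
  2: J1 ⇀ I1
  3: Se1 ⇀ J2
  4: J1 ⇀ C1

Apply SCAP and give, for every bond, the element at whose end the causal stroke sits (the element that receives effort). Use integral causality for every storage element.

#0 stroke→GY1
#1 stroke→GY1
#2 stroke→I1
#3 stroke→J2
#4 stroke→J1

b3 stroke→J2  (Se1 (Se) sets effort on bond)
b1 stroke→GY1  (J2 needs exactly one f-in)
b0 stroke→GY1  (GY1: gyrator matches bond 1)
b2 stroke→I1  (I1 integral (f out))
b4 stroke→J1  (J1 needs exactly one e-in)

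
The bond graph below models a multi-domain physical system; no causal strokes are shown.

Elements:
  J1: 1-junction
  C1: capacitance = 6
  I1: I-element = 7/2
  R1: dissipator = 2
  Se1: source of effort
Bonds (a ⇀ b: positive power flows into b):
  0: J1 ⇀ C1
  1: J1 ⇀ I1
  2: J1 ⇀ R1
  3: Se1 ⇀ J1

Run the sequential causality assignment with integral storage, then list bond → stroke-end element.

#0 →J1
#1 →I1
#2 →J1
#3 →J1

b3 |J1  (Se1 (Se) sets effort on bond)
b0 |J1  (C1 integral (e out))
b1 |I1  (I1 outputs flow p/I1)
b2 |J1  (1-jn J1 has f-setter on 1)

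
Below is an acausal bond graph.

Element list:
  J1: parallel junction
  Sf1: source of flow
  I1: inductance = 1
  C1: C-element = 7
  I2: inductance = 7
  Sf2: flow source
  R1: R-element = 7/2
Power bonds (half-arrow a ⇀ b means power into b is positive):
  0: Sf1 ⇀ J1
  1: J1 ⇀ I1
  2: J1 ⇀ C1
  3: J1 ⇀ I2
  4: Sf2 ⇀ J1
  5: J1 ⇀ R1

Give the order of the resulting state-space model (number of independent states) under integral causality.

3  (C1, I1, I2 all integral)

#0 →Sf1  (Sf1 (Sf) sets flow on bond)
#4 →Sf2  (Sf2 (Sf) sets flow on bond)
#1 →I1  (I1 integral (f out))
#2 →J1  (prefer integral on C1)
#3 →I2  (J1: bond 2 brought effort, rest push out)
#5 →R1  (0-jn J1 has e-setter on 2)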